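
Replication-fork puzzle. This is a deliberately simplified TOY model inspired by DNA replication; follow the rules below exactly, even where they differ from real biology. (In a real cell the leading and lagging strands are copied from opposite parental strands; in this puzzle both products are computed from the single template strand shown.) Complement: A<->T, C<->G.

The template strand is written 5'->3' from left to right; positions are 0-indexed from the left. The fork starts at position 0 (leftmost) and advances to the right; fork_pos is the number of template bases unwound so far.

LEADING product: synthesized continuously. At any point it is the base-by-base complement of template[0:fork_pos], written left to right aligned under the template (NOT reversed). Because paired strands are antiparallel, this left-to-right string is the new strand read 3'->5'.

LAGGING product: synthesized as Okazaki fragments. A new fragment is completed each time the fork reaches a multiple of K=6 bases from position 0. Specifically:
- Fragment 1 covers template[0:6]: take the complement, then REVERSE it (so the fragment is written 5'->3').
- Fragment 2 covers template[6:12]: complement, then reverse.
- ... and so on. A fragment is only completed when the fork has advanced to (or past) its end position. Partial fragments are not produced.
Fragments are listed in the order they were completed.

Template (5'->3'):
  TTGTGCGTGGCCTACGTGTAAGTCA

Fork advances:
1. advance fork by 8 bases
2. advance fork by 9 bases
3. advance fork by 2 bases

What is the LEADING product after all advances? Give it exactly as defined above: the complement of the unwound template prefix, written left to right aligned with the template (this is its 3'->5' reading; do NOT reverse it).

Step 1: advance 8 -> fork_pos = 0 + 8 = 8.
Step 2: advance 9 -> fork_pos = 8 + 9 = 17.
Step 3: advance 2 -> fork_pos = 17 + 2 = 19.
Unwound prefix: template[0:19] = TTGTGCGTGGCCTACGTGT
Complement it base by base (A<->T, C<->G), keeping left-to-right order:
  [0:5] TTGTG -> AACAC
  [5:10] CGTGG -> GCACC
  [10:15] CCTAC -> GGATG
  [15:19] GTGT -> CACA
Concatenate: AACACGCACCGGATGCACA (length 19; written aligned with the template, i.e. 3'->5').

Answer: AACACGCACCGGATGCACA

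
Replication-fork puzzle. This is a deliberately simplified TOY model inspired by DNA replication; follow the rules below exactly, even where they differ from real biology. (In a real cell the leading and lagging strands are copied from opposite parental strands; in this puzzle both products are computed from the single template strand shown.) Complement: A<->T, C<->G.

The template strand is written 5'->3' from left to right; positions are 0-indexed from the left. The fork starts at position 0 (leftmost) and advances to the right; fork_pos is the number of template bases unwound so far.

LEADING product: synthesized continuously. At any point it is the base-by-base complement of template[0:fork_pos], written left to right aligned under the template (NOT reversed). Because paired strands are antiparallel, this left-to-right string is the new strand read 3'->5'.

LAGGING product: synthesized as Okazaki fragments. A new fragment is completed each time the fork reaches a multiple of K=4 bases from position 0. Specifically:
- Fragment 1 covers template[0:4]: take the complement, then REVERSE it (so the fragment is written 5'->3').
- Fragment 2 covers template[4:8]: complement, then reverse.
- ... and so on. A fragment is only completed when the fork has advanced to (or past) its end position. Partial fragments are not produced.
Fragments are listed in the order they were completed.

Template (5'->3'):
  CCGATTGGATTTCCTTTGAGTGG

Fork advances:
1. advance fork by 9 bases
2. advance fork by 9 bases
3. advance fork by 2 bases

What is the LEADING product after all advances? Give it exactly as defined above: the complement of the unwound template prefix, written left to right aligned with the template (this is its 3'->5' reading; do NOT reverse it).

Answer: GGCTAACCTAAAGGAAACTC

Derivation:
Step 1: advance 9 -> fork_pos = 0 + 9 = 9.
Step 2: advance 9 -> fork_pos = 9 + 9 = 18.
Step 3: advance 2 -> fork_pos = 18 + 2 = 20.
Unwound prefix: template[0:20] = CCGATTGGATTTCCTTTGAG
Complement it base by base (A<->T, C<->G), keeping left-to-right order:
  [0:5] CCGAT -> GGCTA
  [5:10] TGGAT -> ACCTA
  [10:15] TTCCT -> AAGGA
  [15:20] TTGAG -> AACTC
Concatenate: GGCTAACCTAAAGGAAACTC (length 20; written aligned with the template, i.e. 3'->5').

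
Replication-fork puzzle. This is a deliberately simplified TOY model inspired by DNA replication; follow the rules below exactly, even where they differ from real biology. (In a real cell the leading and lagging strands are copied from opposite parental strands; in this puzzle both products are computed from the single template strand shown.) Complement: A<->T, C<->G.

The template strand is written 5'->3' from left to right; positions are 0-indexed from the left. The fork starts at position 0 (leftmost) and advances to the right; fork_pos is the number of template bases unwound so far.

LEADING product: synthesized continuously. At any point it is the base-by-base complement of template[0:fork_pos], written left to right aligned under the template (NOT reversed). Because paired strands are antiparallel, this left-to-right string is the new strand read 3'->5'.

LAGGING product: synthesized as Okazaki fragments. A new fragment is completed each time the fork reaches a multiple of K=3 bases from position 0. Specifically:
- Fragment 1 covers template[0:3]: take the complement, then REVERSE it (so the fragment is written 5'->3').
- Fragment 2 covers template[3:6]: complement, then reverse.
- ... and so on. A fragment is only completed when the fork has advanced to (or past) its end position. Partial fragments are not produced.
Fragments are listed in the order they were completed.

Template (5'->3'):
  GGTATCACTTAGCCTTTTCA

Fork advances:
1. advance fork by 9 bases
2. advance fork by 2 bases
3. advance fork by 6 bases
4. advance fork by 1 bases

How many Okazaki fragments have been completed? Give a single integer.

Step 1: advance 9 -> fork_pos = 0 + 9 = 9. Reached multiple(s) of 3: 3, 6, 9 -> fragments 1-3 completed (3 total).
Step 2: advance 2 -> fork_pos = 9 + 2 = 11. Next multiple of 3 is 12 (not reached); still 3 fragment(s).
Step 3: advance 6 -> fork_pos = 11 + 6 = 17. Reached multiple(s) of 3: 12, 15 -> fragments 4-5 completed (5 total).
Step 4: advance 1 -> fork_pos = 17 + 1 = 18. Reached multiple(s) of 3: 18 -> fragment 6 completed (6 total).
Check: final fork_pos = 18; the multiples of 3 that are <= 18 are 3..18 -> 18 // 3 = 6 completed fragment(s).

Answer: 6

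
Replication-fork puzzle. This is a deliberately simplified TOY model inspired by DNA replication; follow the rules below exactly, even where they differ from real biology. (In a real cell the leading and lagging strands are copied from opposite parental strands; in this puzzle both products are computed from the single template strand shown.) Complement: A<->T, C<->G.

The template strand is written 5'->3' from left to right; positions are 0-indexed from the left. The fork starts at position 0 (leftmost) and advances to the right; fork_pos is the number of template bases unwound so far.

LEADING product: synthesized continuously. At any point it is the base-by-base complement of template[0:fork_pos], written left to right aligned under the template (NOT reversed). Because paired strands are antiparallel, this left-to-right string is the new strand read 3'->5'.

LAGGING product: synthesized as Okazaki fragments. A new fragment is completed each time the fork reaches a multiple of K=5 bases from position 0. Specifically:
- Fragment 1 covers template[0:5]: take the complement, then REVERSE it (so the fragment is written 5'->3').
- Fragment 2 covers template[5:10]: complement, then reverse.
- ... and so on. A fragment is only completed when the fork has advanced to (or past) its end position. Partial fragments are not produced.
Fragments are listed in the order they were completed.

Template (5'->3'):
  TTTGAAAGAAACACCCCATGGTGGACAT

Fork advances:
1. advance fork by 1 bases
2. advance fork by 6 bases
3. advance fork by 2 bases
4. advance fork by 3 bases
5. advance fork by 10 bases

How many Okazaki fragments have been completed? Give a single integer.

Step 1: advance 1 -> fork_pos = 0 + 1 = 1. Next multiple of 5 is 5 (not reached); still 0 fragment(s).
Step 2: advance 6 -> fork_pos = 1 + 6 = 7. Reached multiple(s) of 5: 5 -> fragment 1 completed (1 total).
Step 3: advance 2 -> fork_pos = 7 + 2 = 9. Next multiple of 5 is 10 (not reached); still 1 fragment(s).
Step 4: advance 3 -> fork_pos = 9 + 3 = 12. Reached multiple(s) of 5: 10 -> fragment 2 completed (2 total).
Step 5: advance 10 -> fork_pos = 12 + 10 = 22. Reached multiple(s) of 5: 15, 20 -> fragments 3-4 completed (4 total).
Check: final fork_pos = 22; the multiples of 5 that are <= 22 are 5..20 -> 22 // 5 = 4 completed fragment(s).

Answer: 4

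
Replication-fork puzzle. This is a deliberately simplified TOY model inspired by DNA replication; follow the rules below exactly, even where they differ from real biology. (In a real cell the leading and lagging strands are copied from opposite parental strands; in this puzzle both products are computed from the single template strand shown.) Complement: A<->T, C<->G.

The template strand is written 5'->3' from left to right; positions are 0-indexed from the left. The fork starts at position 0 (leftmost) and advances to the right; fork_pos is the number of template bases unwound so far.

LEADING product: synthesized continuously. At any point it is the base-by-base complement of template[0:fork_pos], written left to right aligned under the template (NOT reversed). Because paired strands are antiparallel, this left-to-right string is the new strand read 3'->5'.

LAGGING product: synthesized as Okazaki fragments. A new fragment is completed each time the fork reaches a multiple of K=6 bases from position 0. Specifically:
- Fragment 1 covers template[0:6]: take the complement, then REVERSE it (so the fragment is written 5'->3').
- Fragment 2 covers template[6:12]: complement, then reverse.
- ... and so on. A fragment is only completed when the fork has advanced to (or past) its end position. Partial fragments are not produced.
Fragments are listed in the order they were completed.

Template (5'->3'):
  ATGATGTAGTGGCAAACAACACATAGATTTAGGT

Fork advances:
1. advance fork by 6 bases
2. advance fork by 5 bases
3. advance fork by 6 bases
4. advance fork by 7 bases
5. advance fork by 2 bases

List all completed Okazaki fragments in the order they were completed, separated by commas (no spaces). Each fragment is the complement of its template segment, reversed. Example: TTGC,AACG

Step 1: advance 6 -> fork_pos = 0 + 6 = 6. Reached multiple(s) of 6: 6 -> fragment 1 completed (1 total).
Step 2: advance 5 -> fork_pos = 6 + 5 = 11. Next multiple of 6 is 12 (not reached); still 1 fragment(s).
Step 3: advance 6 -> fork_pos = 11 + 6 = 17. Reached multiple(s) of 6: 12 -> fragment 2 completed (2 total).
Step 4: advance 7 -> fork_pos = 17 + 7 = 24. Reached multiple(s) of 6: 18, 24 -> fragments 3-4 completed (4 total).
Step 5: advance 2 -> fork_pos = 24 + 2 = 26. Next multiple of 6 is 30 (not reached); still 4 fragment(s).
Final fork_pos = 26, so 4 fragment(s) are complete. Build each: template segment -> complement -> reverse.
Fragment 1: template[0:6] = ATGATG -> complement TACTAC -> reversed CATCAT
Fragment 2: template[6:12] = TAGTGG -> complement ATCACC -> reversed CCACTA
Fragment 3: template[12:18] = CAAACA -> complement GTTTGT -> reversed TGTTTG
Fragment 4: template[18:24] = ACACAT -> complement TGTGTA -> reversed ATGTGT

Answer: CATCAT,CCACTA,TGTTTG,ATGTGT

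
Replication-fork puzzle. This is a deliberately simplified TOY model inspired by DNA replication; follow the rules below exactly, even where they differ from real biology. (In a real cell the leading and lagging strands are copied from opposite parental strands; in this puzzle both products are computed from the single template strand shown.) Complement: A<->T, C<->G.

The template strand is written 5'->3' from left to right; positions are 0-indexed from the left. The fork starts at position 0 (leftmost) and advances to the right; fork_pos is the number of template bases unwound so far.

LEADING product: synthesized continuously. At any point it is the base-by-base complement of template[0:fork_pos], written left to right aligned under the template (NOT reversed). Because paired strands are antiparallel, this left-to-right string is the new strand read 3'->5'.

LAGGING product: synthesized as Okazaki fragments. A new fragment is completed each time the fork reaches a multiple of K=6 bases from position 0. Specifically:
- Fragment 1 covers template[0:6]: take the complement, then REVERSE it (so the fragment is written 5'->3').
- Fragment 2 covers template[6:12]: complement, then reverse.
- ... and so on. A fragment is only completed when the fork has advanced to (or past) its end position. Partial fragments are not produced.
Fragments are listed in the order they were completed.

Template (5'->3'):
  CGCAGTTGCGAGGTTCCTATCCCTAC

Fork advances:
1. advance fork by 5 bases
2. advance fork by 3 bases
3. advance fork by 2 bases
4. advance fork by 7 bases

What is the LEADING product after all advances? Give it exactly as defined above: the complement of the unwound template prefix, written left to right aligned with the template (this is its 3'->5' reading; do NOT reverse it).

Answer: GCGTCAACGCTCCAAGG

Derivation:
Step 1: advance 5 -> fork_pos = 0 + 5 = 5.
Step 2: advance 3 -> fork_pos = 5 + 3 = 8.
Step 3: advance 2 -> fork_pos = 8 + 2 = 10.
Step 4: advance 7 -> fork_pos = 10 + 7 = 17.
Unwound prefix: template[0:17] = CGCAGTTGCGAGGTTCC
Complement it base by base (A<->T, C<->G), keeping left-to-right order:
  [0:5] CGCAG -> GCGTC
  [5:10] TTGCG -> AACGC
  [10:15] AGGTT -> TCCAA
  [15:17] CC -> GG
Concatenate: GCGTCAACGCTCCAAGG (length 17; written aligned with the template, i.e. 3'->5').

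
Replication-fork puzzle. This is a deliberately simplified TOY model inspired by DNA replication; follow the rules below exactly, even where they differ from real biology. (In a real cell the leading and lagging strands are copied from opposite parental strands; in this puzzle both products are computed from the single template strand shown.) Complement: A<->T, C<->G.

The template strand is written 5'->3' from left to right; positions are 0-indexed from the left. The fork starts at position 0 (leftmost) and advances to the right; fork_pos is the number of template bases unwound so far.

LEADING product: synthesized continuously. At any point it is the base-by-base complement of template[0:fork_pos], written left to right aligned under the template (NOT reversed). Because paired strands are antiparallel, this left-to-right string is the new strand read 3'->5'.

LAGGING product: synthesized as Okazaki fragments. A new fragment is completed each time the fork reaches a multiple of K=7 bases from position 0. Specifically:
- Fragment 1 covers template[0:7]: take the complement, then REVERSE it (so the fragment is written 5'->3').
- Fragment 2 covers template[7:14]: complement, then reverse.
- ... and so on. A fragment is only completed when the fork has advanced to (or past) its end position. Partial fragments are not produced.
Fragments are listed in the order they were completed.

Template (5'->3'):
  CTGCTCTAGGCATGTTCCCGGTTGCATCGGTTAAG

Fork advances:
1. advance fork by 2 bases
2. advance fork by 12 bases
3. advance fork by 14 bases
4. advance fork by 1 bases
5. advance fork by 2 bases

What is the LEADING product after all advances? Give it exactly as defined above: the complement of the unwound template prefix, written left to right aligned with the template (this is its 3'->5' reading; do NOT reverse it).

Answer: GACGAGATCCGTACAAGGGCCAACGTAGCCA

Derivation:
Step 1: advance 2 -> fork_pos = 0 + 2 = 2.
Step 2: advance 12 -> fork_pos = 2 + 12 = 14.
Step 3: advance 14 -> fork_pos = 14 + 14 = 28.
Step 4: advance 1 -> fork_pos = 28 + 1 = 29.
Step 5: advance 2 -> fork_pos = 29 + 2 = 31.
Unwound prefix: template[0:31] = CTGCTCTAGGCATGTTCCCGGTTGCATCGGT
Complement it base by base (A<->T, C<->G), keeping left-to-right order:
  [0:5] CTGCT -> GACGA
  [5:10] CTAGG -> GATCC
  [10:15] CATGT -> GTACA
  [15:20] TCCCG -> AGGGC
  [20:25] GTTGC -> CAACG
  [25:30] ATCGG -> TAGCC
  [30:31] T -> A
Concatenate: GACGAGATCCGTACAAGGGCCAACGTAGCCA (length 31; written aligned with the template, i.e. 3'->5').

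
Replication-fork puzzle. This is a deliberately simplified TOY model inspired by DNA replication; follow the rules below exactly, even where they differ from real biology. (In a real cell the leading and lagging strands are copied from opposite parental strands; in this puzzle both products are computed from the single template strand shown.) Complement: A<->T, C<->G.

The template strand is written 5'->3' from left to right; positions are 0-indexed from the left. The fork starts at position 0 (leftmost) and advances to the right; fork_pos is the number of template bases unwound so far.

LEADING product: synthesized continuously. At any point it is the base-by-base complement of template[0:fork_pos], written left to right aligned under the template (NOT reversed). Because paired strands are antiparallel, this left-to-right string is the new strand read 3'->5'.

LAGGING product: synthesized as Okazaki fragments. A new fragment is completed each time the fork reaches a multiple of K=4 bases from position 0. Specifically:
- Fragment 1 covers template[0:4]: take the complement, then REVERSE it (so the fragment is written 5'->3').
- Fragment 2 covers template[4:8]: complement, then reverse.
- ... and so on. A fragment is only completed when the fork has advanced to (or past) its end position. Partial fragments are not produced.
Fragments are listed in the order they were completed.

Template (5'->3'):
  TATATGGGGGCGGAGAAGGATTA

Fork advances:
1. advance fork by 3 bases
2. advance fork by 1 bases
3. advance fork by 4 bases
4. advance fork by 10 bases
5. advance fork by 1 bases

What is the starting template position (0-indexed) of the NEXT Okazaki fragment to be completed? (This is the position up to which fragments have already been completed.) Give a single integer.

Step 1: advance 3 -> fork_pos = 0 + 3 = 3. Next multiple of 4 is 4 (not reached); still 0 fragment(s).
Step 2: advance 1 -> fork_pos = 3 + 1 = 4. Reached multiple(s) of 4: 4 -> fragment 1 completed (1 total).
Step 3: advance 4 -> fork_pos = 4 + 4 = 8. Reached multiple(s) of 4: 8 -> fragment 2 completed (2 total).
Step 4: advance 10 -> fork_pos = 8 + 10 = 18. Reached multiple(s) of 4: 12, 16 -> fragments 3-4 completed (4 total).
Step 5: advance 1 -> fork_pos = 18 + 1 = 19. Next multiple of 4 is 20 (not reached); still 4 fragment(s).
4 fragment(s) completed, covering template[0:16] (4 x 4 = 16). The next fragment, fragment 5, covers template[16:20], so it starts at position 16.

Answer: 16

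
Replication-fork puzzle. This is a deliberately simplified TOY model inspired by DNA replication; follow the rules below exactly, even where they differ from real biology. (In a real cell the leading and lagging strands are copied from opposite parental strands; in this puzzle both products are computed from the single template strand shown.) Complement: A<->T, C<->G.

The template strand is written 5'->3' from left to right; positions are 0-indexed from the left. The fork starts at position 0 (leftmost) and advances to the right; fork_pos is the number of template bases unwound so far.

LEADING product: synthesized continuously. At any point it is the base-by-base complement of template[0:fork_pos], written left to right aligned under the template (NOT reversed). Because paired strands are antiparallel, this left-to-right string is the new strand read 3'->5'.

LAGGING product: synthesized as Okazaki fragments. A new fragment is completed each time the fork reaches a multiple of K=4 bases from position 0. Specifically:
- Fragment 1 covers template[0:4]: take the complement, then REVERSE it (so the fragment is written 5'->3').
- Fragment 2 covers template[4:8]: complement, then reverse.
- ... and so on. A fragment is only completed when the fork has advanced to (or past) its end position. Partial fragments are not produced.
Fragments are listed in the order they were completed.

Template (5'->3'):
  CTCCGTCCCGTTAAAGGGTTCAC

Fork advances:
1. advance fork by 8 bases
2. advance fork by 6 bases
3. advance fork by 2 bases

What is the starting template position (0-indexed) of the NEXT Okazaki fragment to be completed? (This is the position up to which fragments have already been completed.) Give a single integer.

Answer: 16

Derivation:
Step 1: advance 8 -> fork_pos = 0 + 8 = 8. Reached multiple(s) of 4: 4, 8 -> fragments 1-2 completed (2 total).
Step 2: advance 6 -> fork_pos = 8 + 6 = 14. Reached multiple(s) of 4: 12 -> fragment 3 completed (3 total).
Step 3: advance 2 -> fork_pos = 14 + 2 = 16. Reached multiple(s) of 4: 16 -> fragment 4 completed (4 total).
4 fragment(s) completed, covering template[0:16] (4 x 4 = 16). The next fragment, fragment 5, covers template[16:20], so it starts at position 16.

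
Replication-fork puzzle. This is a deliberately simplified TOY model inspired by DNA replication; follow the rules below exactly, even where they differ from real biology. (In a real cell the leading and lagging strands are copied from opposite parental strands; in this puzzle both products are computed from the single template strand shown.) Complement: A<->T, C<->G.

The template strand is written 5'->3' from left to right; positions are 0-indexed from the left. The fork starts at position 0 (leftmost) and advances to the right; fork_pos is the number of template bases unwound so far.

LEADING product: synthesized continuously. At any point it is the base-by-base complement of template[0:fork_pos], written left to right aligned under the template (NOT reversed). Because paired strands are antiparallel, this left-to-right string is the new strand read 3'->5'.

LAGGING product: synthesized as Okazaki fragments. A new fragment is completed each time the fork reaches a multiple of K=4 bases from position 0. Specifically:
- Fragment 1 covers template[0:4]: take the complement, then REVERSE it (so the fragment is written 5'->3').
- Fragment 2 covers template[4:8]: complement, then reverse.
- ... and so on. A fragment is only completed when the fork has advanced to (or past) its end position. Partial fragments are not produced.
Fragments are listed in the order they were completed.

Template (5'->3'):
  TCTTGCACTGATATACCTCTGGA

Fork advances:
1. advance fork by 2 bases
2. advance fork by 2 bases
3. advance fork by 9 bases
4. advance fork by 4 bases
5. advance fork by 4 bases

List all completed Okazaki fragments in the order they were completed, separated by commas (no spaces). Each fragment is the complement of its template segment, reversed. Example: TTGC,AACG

Step 1: advance 2 -> fork_pos = 0 + 2 = 2. Next multiple of 4 is 4 (not reached); still 0 fragment(s).
Step 2: advance 2 -> fork_pos = 2 + 2 = 4. Reached multiple(s) of 4: 4 -> fragment 1 completed (1 total).
Step 3: advance 9 -> fork_pos = 4 + 9 = 13. Reached multiple(s) of 4: 8, 12 -> fragments 2-3 completed (3 total).
Step 4: advance 4 -> fork_pos = 13 + 4 = 17. Reached multiple(s) of 4: 16 -> fragment 4 completed (4 total).
Step 5: advance 4 -> fork_pos = 17 + 4 = 21. Reached multiple(s) of 4: 20 -> fragment 5 completed (5 total).
Final fork_pos = 21, so 5 fragment(s) are complete. Build each: template segment -> complement -> reverse.
Fragment 1: template[0:4] = TCTT -> complement AGAA -> reversed AAGA
Fragment 2: template[4:8] = GCAC -> complement CGTG -> reversed GTGC
Fragment 3: template[8:12] = TGAT -> complement ACTA -> reversed ATCA
Fragment 4: template[12:16] = ATAC -> complement TATG -> reversed GTAT
Fragment 5: template[16:20] = CTCT -> complement GAGA -> reversed AGAG

Answer: AAGA,GTGC,ATCA,GTAT,AGAG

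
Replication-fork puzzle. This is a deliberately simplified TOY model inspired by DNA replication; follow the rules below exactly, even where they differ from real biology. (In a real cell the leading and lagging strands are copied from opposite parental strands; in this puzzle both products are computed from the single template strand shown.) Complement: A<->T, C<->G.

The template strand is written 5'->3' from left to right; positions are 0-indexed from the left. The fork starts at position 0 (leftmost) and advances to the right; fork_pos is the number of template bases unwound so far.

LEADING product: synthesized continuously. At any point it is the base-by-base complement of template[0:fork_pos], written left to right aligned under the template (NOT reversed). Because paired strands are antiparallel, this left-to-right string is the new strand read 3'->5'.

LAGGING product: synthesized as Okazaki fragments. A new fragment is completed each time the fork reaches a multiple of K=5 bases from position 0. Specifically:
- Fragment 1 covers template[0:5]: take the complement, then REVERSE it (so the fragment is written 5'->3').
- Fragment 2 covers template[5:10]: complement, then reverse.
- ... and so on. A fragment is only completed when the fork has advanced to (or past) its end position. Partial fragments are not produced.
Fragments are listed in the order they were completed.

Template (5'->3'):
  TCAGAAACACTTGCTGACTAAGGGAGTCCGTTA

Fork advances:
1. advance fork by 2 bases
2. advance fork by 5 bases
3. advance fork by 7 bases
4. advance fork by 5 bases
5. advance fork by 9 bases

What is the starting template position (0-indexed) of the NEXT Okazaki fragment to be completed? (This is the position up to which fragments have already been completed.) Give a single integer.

Step 1: advance 2 -> fork_pos = 0 + 2 = 2. Next multiple of 5 is 5 (not reached); still 0 fragment(s).
Step 2: advance 5 -> fork_pos = 2 + 5 = 7. Reached multiple(s) of 5: 5 -> fragment 1 completed (1 total).
Step 3: advance 7 -> fork_pos = 7 + 7 = 14. Reached multiple(s) of 5: 10 -> fragment 2 completed (2 total).
Step 4: advance 5 -> fork_pos = 14 + 5 = 19. Reached multiple(s) of 5: 15 -> fragment 3 completed (3 total).
Step 5: advance 9 -> fork_pos = 19 + 9 = 28. Reached multiple(s) of 5: 20, 25 -> fragments 4-5 completed (5 total).
5 fragment(s) completed, covering template[0:25] (5 x 5 = 25). The next fragment, fragment 6, covers template[25:30], so it starts at position 25.

Answer: 25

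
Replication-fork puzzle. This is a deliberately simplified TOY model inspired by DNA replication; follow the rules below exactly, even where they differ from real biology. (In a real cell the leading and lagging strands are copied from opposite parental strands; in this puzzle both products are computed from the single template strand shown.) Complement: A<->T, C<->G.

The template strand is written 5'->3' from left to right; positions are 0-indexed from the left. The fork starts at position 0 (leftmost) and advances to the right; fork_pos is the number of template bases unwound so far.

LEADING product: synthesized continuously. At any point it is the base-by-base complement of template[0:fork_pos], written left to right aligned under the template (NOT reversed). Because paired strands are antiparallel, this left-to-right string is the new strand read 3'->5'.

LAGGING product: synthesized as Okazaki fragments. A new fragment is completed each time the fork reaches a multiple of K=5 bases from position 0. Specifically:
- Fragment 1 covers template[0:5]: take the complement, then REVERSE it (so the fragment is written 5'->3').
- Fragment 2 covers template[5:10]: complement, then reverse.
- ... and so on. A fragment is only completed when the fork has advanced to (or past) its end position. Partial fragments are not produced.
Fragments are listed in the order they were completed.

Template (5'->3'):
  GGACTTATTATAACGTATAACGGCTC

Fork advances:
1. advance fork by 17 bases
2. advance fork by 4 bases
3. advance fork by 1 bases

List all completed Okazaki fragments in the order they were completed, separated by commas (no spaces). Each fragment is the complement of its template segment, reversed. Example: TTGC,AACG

Answer: AGTCC,TAATA,CGTTA,TTATA

Derivation:
Step 1: advance 17 -> fork_pos = 0 + 17 = 17. Reached multiple(s) of 5: 5, 10, 15 -> fragments 1-3 completed (3 total).
Step 2: advance 4 -> fork_pos = 17 + 4 = 21. Reached multiple(s) of 5: 20 -> fragment 4 completed (4 total).
Step 3: advance 1 -> fork_pos = 21 + 1 = 22. Next multiple of 5 is 25 (not reached); still 4 fragment(s).
Final fork_pos = 22, so 4 fragment(s) are complete. Build each: template segment -> complement -> reverse.
Fragment 1: template[0:5] = GGACT -> complement CCTGA -> reversed AGTCC
Fragment 2: template[5:10] = TATTA -> complement ATAAT -> reversed TAATA
Fragment 3: template[10:15] = TAACG -> complement ATTGC -> reversed CGTTA
Fragment 4: template[15:20] = TATAA -> complement ATATT -> reversed TTATA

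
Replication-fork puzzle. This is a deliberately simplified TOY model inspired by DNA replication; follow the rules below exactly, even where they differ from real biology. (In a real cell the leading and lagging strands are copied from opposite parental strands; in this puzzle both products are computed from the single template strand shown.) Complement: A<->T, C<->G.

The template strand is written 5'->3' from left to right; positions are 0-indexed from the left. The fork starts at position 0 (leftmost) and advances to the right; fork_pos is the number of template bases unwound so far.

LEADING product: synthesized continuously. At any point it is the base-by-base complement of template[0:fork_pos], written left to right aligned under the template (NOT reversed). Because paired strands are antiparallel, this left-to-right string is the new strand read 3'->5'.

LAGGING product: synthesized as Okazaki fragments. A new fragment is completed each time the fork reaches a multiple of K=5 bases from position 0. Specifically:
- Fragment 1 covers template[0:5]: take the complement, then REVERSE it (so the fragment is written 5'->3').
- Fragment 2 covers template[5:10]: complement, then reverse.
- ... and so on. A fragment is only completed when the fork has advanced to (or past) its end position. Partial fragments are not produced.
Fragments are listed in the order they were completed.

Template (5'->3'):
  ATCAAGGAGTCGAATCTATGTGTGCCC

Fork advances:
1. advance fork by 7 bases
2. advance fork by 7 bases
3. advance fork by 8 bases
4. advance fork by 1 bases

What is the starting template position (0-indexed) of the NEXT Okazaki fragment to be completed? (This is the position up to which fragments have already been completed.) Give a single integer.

Answer: 20

Derivation:
Step 1: advance 7 -> fork_pos = 0 + 7 = 7. Reached multiple(s) of 5: 5 -> fragment 1 completed (1 total).
Step 2: advance 7 -> fork_pos = 7 + 7 = 14. Reached multiple(s) of 5: 10 -> fragment 2 completed (2 total).
Step 3: advance 8 -> fork_pos = 14 + 8 = 22. Reached multiple(s) of 5: 15, 20 -> fragments 3-4 completed (4 total).
Step 4: advance 1 -> fork_pos = 22 + 1 = 23. Next multiple of 5 is 25 (not reached); still 4 fragment(s).
4 fragment(s) completed, covering template[0:20] (4 x 5 = 20). The next fragment, fragment 5, covers template[20:25], so it starts at position 20.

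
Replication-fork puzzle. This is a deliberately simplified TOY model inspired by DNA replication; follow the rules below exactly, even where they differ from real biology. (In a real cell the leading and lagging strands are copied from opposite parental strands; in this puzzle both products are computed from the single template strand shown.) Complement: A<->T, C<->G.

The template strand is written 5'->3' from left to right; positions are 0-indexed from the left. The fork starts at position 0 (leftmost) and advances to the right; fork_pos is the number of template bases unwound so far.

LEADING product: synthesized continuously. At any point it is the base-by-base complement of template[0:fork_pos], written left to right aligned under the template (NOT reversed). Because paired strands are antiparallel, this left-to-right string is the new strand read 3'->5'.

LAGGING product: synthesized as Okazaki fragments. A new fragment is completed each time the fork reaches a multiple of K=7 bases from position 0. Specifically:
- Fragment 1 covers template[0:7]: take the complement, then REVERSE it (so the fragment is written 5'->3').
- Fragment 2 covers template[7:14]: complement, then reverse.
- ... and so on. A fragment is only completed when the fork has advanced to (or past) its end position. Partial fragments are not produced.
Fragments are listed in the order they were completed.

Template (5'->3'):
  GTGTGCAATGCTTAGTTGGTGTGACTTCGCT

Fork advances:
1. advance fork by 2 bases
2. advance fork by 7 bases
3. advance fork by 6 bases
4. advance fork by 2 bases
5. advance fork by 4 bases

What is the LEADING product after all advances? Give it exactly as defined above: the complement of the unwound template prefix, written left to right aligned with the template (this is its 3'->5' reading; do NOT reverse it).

Answer: CACACGTTACGAATCAACCAC

Derivation:
Step 1: advance 2 -> fork_pos = 0 + 2 = 2.
Step 2: advance 7 -> fork_pos = 2 + 7 = 9.
Step 3: advance 6 -> fork_pos = 9 + 6 = 15.
Step 4: advance 2 -> fork_pos = 15 + 2 = 17.
Step 5: advance 4 -> fork_pos = 17 + 4 = 21.
Unwound prefix: template[0:21] = GTGTGCAATGCTTAGTTGGTG
Complement it base by base (A<->T, C<->G), keeping left-to-right order:
  [0:5] GTGTG -> CACAC
  [5:10] CAATG -> GTTAC
  [10:15] CTTAG -> GAATC
  [15:20] TTGGT -> AACCA
  [20:21] G -> C
Concatenate: CACACGTTACGAATCAACCAC (length 21; written aligned with the template, i.e. 3'->5').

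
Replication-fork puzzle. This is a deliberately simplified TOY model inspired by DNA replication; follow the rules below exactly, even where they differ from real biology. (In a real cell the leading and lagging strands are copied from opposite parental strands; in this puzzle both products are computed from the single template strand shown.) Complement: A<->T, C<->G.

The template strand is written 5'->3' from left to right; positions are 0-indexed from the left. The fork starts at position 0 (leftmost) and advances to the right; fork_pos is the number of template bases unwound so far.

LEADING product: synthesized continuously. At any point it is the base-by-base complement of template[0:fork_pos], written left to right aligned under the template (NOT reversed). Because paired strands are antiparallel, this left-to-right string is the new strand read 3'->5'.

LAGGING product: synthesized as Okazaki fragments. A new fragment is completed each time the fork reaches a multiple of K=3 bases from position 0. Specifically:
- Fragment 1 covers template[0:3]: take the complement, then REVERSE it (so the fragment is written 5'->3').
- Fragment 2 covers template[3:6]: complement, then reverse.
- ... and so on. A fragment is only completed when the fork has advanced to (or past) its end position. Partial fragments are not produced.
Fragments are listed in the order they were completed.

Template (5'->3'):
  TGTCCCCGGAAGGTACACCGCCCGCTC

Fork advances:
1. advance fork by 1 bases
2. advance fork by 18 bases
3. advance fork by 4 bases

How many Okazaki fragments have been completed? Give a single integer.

Answer: 7

Derivation:
Step 1: advance 1 -> fork_pos = 0 + 1 = 1. Next multiple of 3 is 3 (not reached); still 0 fragment(s).
Step 2: advance 18 -> fork_pos = 1 + 18 = 19. Reached multiple(s) of 3: 3, 6, 9, 12, 15, 18 -> fragments 1-6 completed (6 total).
Step 3: advance 4 -> fork_pos = 19 + 4 = 23. Reached multiple(s) of 3: 21 -> fragment 7 completed (7 total).
Check: final fork_pos = 23; the multiples of 3 that are <= 23 are 3..21 -> 23 // 3 = 7 completed fragment(s).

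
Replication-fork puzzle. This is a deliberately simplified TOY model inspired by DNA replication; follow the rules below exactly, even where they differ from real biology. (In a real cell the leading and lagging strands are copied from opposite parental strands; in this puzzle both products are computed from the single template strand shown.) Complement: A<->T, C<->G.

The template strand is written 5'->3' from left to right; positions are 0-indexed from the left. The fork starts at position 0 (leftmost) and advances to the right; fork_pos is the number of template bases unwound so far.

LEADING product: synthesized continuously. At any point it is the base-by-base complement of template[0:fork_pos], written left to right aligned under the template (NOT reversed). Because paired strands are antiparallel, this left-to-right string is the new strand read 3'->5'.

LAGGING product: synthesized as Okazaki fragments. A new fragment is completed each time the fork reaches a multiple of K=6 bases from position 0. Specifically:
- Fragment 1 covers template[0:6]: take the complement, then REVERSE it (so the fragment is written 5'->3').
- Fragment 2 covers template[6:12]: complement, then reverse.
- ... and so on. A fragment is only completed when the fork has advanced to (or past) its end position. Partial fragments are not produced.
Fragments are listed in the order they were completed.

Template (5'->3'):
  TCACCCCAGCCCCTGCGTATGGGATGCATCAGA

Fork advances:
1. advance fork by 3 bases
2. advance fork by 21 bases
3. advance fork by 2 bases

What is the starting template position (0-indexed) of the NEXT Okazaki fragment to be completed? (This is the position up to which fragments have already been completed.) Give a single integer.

Answer: 24

Derivation:
Step 1: advance 3 -> fork_pos = 0 + 3 = 3. Next multiple of 6 is 6 (not reached); still 0 fragment(s).
Step 2: advance 21 -> fork_pos = 3 + 21 = 24. Reached multiple(s) of 6: 6, 12, 18, 24 -> fragments 1-4 completed (4 total).
Step 3: advance 2 -> fork_pos = 24 + 2 = 26. Next multiple of 6 is 30 (not reached); still 4 fragment(s).
4 fragment(s) completed, covering template[0:24] (4 x 6 = 24). The next fragment, fragment 5, covers template[24:30], so it starts at position 24.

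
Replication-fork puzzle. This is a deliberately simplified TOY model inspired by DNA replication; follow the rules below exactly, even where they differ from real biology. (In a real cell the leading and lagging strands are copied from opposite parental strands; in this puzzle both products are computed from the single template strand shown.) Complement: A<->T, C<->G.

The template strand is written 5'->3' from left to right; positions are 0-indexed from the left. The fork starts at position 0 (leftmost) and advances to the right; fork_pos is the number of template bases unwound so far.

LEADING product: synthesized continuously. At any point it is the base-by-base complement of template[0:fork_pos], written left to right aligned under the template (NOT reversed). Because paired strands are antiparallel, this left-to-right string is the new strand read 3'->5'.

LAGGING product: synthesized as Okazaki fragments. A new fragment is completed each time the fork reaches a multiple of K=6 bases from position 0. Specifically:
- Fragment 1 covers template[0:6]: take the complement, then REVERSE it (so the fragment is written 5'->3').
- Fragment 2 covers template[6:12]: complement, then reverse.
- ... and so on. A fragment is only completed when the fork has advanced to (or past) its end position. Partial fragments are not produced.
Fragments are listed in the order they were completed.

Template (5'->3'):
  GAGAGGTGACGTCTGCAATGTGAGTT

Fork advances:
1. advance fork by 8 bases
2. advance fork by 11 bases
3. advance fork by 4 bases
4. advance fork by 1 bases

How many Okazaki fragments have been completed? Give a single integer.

Step 1: advance 8 -> fork_pos = 0 + 8 = 8. Reached multiple(s) of 6: 6 -> fragment 1 completed (1 total).
Step 2: advance 11 -> fork_pos = 8 + 11 = 19. Reached multiple(s) of 6: 12, 18 -> fragments 2-3 completed (3 total).
Step 3: advance 4 -> fork_pos = 19 + 4 = 23. Next multiple of 6 is 24 (not reached); still 3 fragment(s).
Step 4: advance 1 -> fork_pos = 23 + 1 = 24. Reached multiple(s) of 6: 24 -> fragment 4 completed (4 total).
Check: final fork_pos = 24; the multiples of 6 that are <= 24 are 6..24 -> 24 // 6 = 4 completed fragment(s).

Answer: 4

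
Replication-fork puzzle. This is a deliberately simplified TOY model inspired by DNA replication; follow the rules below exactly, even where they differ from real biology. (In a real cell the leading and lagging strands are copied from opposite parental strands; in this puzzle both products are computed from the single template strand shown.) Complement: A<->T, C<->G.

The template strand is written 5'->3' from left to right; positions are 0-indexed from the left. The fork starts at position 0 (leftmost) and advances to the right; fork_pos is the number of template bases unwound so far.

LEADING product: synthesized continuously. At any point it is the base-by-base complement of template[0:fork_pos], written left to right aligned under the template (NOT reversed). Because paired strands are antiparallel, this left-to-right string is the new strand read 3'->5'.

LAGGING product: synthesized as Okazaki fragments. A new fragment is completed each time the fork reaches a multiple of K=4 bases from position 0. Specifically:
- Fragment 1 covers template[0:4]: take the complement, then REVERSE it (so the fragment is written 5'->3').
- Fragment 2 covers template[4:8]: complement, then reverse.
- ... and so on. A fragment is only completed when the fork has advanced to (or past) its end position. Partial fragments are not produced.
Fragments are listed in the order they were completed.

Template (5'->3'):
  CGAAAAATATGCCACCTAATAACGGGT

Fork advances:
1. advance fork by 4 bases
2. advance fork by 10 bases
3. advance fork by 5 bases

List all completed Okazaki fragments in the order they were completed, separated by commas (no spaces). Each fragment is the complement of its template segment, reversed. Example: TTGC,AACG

Answer: TTCG,ATTT,GCAT,GGTG

Derivation:
Step 1: advance 4 -> fork_pos = 0 + 4 = 4. Reached multiple(s) of 4: 4 -> fragment 1 completed (1 total).
Step 2: advance 10 -> fork_pos = 4 + 10 = 14. Reached multiple(s) of 4: 8, 12 -> fragments 2-3 completed (3 total).
Step 3: advance 5 -> fork_pos = 14 + 5 = 19. Reached multiple(s) of 4: 16 -> fragment 4 completed (4 total).
Final fork_pos = 19, so 4 fragment(s) are complete. Build each: template segment -> complement -> reverse.
Fragment 1: template[0:4] = CGAA -> complement GCTT -> reversed TTCG
Fragment 2: template[4:8] = AAAT -> complement TTTA -> reversed ATTT
Fragment 3: template[8:12] = ATGC -> complement TACG -> reversed GCAT
Fragment 4: template[12:16] = CACC -> complement GTGG -> reversed GGTG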